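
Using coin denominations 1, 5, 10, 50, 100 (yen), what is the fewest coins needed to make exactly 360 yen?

360 − 3×100→60 − 1×50→10 − 1×10→0
Total coins = 3 + 1 + 1 = 5

5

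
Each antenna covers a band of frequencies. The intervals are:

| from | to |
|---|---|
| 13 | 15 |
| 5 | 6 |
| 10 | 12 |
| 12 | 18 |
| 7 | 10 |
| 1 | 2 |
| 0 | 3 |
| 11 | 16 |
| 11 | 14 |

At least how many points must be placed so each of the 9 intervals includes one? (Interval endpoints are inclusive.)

4

By right end: [1,2]  [0,3]  [5,6]  [7,10]  [10,12]  [11,14]  [13,15]  [11,16]  [12,18]
[1,2] uncovered → point at 2; [5,6] uncovered → point at 6; [7,10] uncovered → point at 10; [11,14] uncovered → point at 14.
Points: 2, 6, 10, 14 (4 total).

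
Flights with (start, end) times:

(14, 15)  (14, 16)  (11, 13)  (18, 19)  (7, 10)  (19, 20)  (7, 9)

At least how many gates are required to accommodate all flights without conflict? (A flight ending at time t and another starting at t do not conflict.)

2

starts: [7, 7, 11, 14, 14, 18, 19]
ends:   [9, 10, 13, 15, 16, 19, 20]
s7→1 s7→2  — peak 2.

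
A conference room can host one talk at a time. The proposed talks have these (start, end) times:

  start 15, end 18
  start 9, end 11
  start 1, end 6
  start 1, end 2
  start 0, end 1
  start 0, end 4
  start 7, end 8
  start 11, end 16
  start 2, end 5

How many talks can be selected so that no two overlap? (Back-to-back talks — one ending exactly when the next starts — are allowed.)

Sorted by end: (0,1)  (1,2)  (0,4)  (2,5)  (1,6)  (7,8)  (9,11)  (11,16)  (15,18)
take (0,1); take (1,2); take (2,5); take (7,8); take (9,11); take (11,16); skip (15,18).
Selected 6 talks.

6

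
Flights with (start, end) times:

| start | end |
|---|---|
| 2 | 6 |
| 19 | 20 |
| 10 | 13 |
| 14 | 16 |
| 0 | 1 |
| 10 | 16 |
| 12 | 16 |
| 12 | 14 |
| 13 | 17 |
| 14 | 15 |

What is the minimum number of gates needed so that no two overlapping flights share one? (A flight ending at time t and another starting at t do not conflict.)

Count concurrent intervals with a sweep; the peak is the room count.
Events (time:±→running): 0:+→1 1:-→0 2:+→1 6:-→0 10:+→1 10:+→2 12:+→3 12:+→4 13:-→3 13:+→4 14:-→3 14:+→4 14:+→5 … peak 5.

5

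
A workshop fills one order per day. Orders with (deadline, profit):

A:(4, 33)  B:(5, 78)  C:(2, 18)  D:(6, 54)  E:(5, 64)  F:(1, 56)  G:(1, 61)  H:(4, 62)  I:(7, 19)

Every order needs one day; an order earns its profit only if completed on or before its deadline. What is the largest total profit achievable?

371

Sort by profit descending; place each in the latest free slot ≤ its deadline.
By profit: B(d5,78), E(d5,64), H(d4,62), G(d1,61), F(d1,56), D(d6,54), A(d4,33), I(d7,19), C(d2,18)
B→slot 5; E→slot 4; H→slot 3; G→slot 1; F skipped; D→slot 6; A→slot 2; I→slot 7; C skipped.
Profit = 61 + 33 + 62 + 64 + 78 + 54 + 19 = 371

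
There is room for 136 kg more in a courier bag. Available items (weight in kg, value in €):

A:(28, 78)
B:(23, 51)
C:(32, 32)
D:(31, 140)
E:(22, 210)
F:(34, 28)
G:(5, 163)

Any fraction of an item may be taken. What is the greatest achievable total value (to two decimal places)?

Greedy by value/weight ratio, highest first.
Ratios (sorted): G 32.60, E 9.55, D 4.52, A 2.79, B 2.22, C 1.00, F 0.82
take G (5 @ 163); take E (22 @ 210); take D (31 @ 140); take A (28 @ 78); take B (23 @ 51); take 27/32 of C → 27.00. Capacity used 136/136.
Total value = 669.00

669.00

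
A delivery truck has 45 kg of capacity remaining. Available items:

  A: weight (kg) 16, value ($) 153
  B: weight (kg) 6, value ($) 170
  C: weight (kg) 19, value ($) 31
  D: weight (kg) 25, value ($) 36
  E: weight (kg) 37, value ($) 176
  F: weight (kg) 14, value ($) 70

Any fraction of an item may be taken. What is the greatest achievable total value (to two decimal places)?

435.81

Sort by value per unit weight and fill in that order.
Order: B (170/6=28.33) > A (153/16=9.56) > F (70/14=5.00) > E (176/37=4.76) > C (31/19=1.63) > D (36/25=1.44)
Fill: take B (6 @ 170) → take A (16 @ 153) → take F (14 @ 70) → take 9/37 of E → 42.81; 45/45 used.
Total value = 435.81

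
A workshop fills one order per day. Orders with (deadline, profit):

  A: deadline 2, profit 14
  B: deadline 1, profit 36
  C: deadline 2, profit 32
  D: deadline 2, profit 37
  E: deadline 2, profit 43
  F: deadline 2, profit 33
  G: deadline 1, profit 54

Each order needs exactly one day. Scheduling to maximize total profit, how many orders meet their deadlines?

Profit order: G=54 E=43 D=37 B=36 F=33 C=32 A=14
Assign: G→slot 1, E→slot 2, D skipped, B skipped, F skipped, C skipped, A skipped.
Slots: [1:G] [2:E]
2 of 7 scheduled.

2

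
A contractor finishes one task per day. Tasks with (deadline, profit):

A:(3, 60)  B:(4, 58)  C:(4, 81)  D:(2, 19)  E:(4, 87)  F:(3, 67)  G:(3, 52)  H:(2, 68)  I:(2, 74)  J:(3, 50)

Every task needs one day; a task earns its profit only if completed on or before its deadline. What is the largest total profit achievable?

310

Take jobs in profit order; each goes to the latest open slot no later than its deadline.
Profit order: E=87 C=81 I=74 H=68 F=67 A=60 B=58 G=52 J=50 D=19
Assign: E→slot 4, C→slot 3, I→slot 2, H→slot 1, F skipped, A skipped, B skipped, G skipped, J skipped, D skipped.
Slots: [1:H] [2:I] [3:C] [4:E]
Profit = 68 + 74 + 81 + 87 = 310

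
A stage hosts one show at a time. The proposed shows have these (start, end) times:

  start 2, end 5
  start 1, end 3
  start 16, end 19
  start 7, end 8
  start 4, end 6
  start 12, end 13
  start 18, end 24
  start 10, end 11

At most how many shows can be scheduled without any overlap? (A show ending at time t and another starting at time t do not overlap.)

6

Greedy by earliest finish: after sorting by end time, pick each interval compatible with the last pick.
By end time: (1,3), (2,5), (4,6), (7,8), (10,11), (12,13), (16,19), (18,24).
Pick (1,3); next start ≥ 3 → (4,6); next start ≥ 6 → (7,8); next start ≥ 8 → (10,11); next start ≥ 11 → (12,13); next start ≥ 13 → (16,19).
Selected 6 shows.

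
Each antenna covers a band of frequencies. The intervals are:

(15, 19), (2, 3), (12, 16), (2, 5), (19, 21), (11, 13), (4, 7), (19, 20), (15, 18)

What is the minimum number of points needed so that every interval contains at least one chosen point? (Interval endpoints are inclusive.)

Sorted: [2,3] [2,5] [4,7] [11,13] [12,16] [15,18] [15,19] [19,20] [19,21]
{[2,3],[2,5]} hit by 3; {[4,7]} hit by 7; {[11,13],[12,16]} hit by 13; {[15,18],[15,19]} hit by 18; {[19,20],[19,21]} hit by 20.
Points: 3, 7, 13, 18, 20 (5 total).

5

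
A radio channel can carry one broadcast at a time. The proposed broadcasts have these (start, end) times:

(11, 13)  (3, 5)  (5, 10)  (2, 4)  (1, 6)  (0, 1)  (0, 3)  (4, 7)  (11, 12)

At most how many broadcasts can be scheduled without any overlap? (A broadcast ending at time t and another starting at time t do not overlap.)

4

Sort by end time and greedily take each interval whose start is ≥ the last chosen end.
Sorted by end: (0,1)  (0,3)  (2,4)  (3,5)  (1,6)  (4,7)  (5,10)  (11,12)  (11,13)
take (0,1); skip (0,3); take (2,4); skip (3,5); take (4,7); take (11,12).
Selected 4 broadcasts.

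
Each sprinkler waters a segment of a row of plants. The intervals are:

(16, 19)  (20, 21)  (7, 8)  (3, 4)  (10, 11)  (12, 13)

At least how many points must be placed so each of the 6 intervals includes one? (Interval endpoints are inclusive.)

6

By right end: [3,4]  [7,8]  [10,11]  [12,13]  [16,19]  [20,21]
[3,4] uncovered → point at 4; [7,8] uncovered → point at 8; [10,11] uncovered → point at 11; [12,13] uncovered → point at 13; [16,19] uncovered → point at 19; [20,21] uncovered → point at 21.
Points: 4, 8, 11, 13, 19, 21 (6 total).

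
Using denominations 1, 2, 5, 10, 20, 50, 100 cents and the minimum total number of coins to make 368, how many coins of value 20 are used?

0

Use the largest denomination that fits, subtract, and repeat.
368 = 3×100 + 1×50 + 1×10 + 1×5 + 1×2 + 1×1
Count of 20: 0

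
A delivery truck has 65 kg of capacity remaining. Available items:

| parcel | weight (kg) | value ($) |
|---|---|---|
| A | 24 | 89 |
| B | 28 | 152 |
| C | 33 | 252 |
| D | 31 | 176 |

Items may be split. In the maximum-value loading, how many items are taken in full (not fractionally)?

Order: C (252/33=7.64) > D (176/31=5.68) > B (152/28=5.43) > A (89/24=3.71)
Fill: take C (33 @ 252) → take D (31 @ 176) → take 1/28 of B → 5.43; 65/65 used.
2 item(s) taken whole; one partial (take 1/28 of B).

2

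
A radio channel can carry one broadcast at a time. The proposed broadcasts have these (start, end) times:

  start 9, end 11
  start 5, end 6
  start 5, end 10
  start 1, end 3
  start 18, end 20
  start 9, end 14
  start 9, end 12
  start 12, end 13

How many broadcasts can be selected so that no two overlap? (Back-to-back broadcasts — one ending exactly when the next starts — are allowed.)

Sort by end time and greedily take each interval whose start is ≥ the last chosen end.
Sorted by end: (1,3)  (5,6)  (5,10)  (9,11)  (9,12)  (12,13)  (9,14)  (18,20)
take (1,3); take (5,6); take (9,11); take (12,13); skip (9,14); take (18,20).
Selected 5 broadcasts.

5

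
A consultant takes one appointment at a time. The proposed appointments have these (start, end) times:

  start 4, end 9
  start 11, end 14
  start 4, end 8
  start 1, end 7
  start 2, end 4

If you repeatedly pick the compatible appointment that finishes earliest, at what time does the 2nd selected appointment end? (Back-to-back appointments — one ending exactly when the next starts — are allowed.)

Greedy by earliest finish: after sorting by end time, pick each interval compatible with the last pick.
By end time: (2,4), (1,7), (4,8), (4,9), (11,14).
Pick (2,4); next start ≥ 4 → (4,8); next start ≥ 8 → (11,14).
Selected: (2,4) (4,8) (11,14)

8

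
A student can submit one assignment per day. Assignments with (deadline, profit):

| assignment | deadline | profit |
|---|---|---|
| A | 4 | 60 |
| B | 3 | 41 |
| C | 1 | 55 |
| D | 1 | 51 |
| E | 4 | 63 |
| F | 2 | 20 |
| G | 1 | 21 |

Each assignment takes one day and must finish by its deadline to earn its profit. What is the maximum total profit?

219

Sort by profit descending; place each in the latest free slot ≤ its deadline.
Profit order: E=63 A=60 C=55 D=51 B=41 G=21 F=20
Assign: E→slot 4, A→slot 3, C→slot 1, D skipped, B→slot 2, G skipped, F skipped.
Slots: [1:C] [2:B] [3:A] [4:E]
Profit = 55 + 41 + 60 + 63 = 219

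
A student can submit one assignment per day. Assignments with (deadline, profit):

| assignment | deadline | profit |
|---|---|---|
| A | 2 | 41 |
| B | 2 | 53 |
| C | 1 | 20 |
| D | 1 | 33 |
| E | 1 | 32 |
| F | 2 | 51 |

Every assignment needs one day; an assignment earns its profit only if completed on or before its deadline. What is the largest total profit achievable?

104

Take jobs in profit order; each goes to the latest open slot no later than its deadline.
By profit: B(d2,53), F(d2,51), A(d2,41), D(d1,33), E(d1,32), C(d1,20)
B→slot 2; F→slot 1; A skipped; D skipped; E skipped; C skipped.
Profit = 51 + 53 = 104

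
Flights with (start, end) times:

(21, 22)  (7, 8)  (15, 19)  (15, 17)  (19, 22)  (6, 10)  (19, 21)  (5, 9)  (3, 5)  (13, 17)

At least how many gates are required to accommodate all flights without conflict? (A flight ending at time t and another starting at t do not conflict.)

3

The answer is the maximum number of intervals overlapping at any instant.
starts: [3, 5, 6, 7, 13, 15, 15, 19, 19, 21]
ends:   [5, 8, 9, 10, 17, 17, 19, 21, 22, 22]
s3→1 e5→0 s5→1 s6→2 s7→3  — peak 3.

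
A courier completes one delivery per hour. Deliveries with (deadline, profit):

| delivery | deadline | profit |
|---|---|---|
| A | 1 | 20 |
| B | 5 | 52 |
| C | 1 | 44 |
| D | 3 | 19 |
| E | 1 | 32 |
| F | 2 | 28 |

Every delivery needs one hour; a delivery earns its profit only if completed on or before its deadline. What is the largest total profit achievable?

Profit order: B=52 C=44 E=32 F=28 A=20 D=19
Assign: B→slot 5, C→slot 1, E skipped, F→slot 2, A skipped, D→slot 3.
Slots: [1:C] [2:F] [3:D] [5:B]
Profit = 44 + 28 + 19 + 52 = 143

143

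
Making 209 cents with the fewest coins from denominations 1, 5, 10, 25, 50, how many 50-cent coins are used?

4

209 − 4×50→9 − 1×5→4 − 4×1→0
Count of 50: 4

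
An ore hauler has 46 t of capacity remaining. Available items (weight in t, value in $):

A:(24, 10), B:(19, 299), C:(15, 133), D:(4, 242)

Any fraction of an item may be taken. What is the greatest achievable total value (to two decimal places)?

Greedy by value/weight ratio, highest first.
Ratios (sorted): D 60.50, B 15.74, C 8.87, A 0.42
take D (4 @ 242); take B (19 @ 299); take C (15 @ 133); take 8/24 of A → 3.33. Capacity used 46/46.
Total value = 677.33

677.33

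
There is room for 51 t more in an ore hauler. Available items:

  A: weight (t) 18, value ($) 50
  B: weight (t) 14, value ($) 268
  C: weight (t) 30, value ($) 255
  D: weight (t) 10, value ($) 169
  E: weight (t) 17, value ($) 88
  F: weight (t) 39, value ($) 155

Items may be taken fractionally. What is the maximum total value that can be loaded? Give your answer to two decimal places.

666.50

Greedy by value/weight ratio, highest first.
Ratios (sorted): B 19.14, D 16.90, C 8.50, E 5.18, F 3.97, A 2.78
take B (14 @ 268); take D (10 @ 169); take 27/30 of C → 229.50. Capacity used 51/51.
Total value = 666.50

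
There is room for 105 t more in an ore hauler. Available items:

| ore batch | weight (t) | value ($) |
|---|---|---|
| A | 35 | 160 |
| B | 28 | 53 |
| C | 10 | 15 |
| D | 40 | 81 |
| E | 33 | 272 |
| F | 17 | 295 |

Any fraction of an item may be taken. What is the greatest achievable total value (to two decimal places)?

767.50

Ratios (sorted): F 17.35, E 8.24, A 4.57, D 2.02, B 1.89, C 1.50
take F (17 @ 295); take E (33 @ 272); take A (35 @ 160); take 20/40 of D → 40.50. Capacity used 105/105.
Total value = 767.50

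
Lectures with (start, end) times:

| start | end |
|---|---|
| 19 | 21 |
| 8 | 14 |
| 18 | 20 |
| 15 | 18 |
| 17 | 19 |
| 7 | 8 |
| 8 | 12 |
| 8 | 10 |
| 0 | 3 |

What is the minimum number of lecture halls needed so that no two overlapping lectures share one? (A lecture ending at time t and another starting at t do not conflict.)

3

Events (time:±→running): 0:+→1 3:-→0 7:+→1 8:-→0 8:+→1 8:+→2 8:+→3 … peak 3.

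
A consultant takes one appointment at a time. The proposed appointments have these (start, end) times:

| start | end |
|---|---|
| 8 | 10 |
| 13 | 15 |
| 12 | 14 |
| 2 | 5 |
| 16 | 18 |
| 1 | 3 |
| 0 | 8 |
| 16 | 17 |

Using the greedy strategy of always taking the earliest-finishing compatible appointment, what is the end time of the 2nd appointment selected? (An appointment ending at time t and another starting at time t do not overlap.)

Greedy by earliest finish: after sorting by end time, pick each interval compatible with the last pick.
Sorted by end: (1,3)  (2,5)  (0,8)  (8,10)  (12,14)  (13,15)  (16,17)  (16,18)
take (1,3); skip (2,5); skip (0,8); take (8,10); take (12,14); take (16,17); skip (16,18).
Selected: (1,3) (8,10) (12,14) (16,17)

10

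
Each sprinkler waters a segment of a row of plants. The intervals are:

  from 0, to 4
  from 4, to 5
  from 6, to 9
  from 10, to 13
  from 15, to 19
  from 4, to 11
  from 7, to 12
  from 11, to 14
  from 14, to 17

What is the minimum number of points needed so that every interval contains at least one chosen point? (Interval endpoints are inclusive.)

By right end: [0,4]  [4,5]  [6,9]  [4,11]  [7,12]  [10,13]  [11,14]  [14,17]  [15,19]
[0,4] uncovered → point at 4; [6,9] uncovered → point at 9; [10,13] uncovered → point at 13; [14,17] uncovered → point at 17.
Points: 4, 9, 13, 17 (4 total).

4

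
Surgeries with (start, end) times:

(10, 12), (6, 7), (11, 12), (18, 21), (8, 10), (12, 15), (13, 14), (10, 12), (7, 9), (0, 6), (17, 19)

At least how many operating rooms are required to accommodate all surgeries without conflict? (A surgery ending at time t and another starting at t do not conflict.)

Count concurrent intervals with a sweep; the peak is the room count.
starts: [0, 6, 7, 8, 10, 10, 11, 12, 13, 17, 18]
ends:   [6, 7, 9, 10, 12, 12, 12, 14, 15, 19, 21]
s0→1 e6→0 s6→1 e7→0 s7→1 s8→2 e9→1 e10→0 s10→1 s10→2 s11→3  — peak 3.

3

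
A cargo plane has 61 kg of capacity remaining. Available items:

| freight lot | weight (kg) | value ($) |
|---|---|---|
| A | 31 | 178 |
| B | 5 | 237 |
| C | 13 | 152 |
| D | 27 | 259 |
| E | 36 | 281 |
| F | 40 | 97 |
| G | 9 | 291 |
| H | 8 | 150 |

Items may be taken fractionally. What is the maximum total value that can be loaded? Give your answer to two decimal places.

1079.41

Ratios (sorted): B 47.40, G 32.33, H 18.75, C 11.69, D 9.59, E 7.81, A 5.74, F 2.42
take B (5 @ 237); take G (9 @ 291); take H (8 @ 150); take C (13 @ 152); take 26/27 of D → 249.41. Capacity used 61/61.
Total value = 1079.41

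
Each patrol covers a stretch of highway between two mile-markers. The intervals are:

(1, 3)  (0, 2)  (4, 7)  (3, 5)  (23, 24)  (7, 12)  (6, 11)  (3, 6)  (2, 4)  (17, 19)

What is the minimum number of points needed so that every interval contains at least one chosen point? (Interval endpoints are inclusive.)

5

Sorted: [0,2] [1,3] [2,4] [3,5] [3,6] [4,7] [6,11] [7,12] [17,19] [23,24]
{[0,2],[1,3],[2,4]} hit by 2; {[3,5],[3,6],[4,7]} hit by 5; {[6,11],[7,12]} hit by 11; {[17,19]} hit by 19; {[23,24]} hit by 24.
Points: 2, 5, 11, 19, 24 (5 total).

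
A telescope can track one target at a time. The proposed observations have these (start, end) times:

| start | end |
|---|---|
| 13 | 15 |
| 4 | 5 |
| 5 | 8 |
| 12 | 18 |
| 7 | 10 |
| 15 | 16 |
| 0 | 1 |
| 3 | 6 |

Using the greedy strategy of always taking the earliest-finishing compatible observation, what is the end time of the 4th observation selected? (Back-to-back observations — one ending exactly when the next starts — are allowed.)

Sorted by end: (0,1)  (4,5)  (3,6)  (5,8)  (7,10)  (13,15)  (15,16)  (12,18)
take (0,1); take (4,5); take (5,8); skip (7,10); take (13,15); take (15,16).
Selected: (0,1) (4,5) (5,8) (13,15) (15,16)

15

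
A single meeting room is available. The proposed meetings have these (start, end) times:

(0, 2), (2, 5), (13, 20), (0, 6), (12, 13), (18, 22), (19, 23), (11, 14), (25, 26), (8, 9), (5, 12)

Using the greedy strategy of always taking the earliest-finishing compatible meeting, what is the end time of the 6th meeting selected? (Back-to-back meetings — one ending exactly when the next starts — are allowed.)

Sorted by end: (0,2)  (2,5)  (0,6)  (8,9)  (5,12)  (12,13)  (11,14)  (13,20)  (18,22)  (19,23)  (25,26)
take (0,2); take (2,5); take (8,9); take (12,13); skip (11,14); take (13,20); skip (19,23); take (25,26).
Selected: (0,2) (2,5) (8,9) (12,13) (13,20) (25,26)

26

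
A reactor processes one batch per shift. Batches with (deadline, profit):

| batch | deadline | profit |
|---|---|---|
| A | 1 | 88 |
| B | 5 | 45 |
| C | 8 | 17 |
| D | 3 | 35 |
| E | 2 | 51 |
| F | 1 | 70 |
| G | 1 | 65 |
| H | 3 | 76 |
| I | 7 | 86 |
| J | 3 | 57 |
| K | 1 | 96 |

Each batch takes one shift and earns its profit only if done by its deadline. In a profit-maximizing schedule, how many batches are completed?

6

By profit: K(d1,96), A(d1,88), I(d7,86), H(d3,76), F(d1,70), G(d1,65), J(d3,57), E(d2,51), B(d5,45), D(d3,35), C(d8,17)
K→slot 1; A skipped; I→slot 7; H→slot 3; F skipped; G skipped; J→slot 2; E skipped; B→slot 5; D skipped; C→slot 8.
6 of 11 scheduled.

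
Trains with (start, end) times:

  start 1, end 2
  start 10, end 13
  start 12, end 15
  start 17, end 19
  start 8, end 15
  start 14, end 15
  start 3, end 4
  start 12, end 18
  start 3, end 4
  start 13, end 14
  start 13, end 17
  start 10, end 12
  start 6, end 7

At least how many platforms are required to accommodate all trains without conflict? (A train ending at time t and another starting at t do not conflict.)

5

Count concurrent intervals with a sweep; the peak is the room count.
Events (time:±→running): 1:+→1 2:-→0 3:+→1 3:+→2 4:-→1 4:-→0 6:+→1 7:-→0 8:+→1 10:+→2 10:+→3 12:-→2 12:+→3 12:+→4 13:-→3 13:+→4 13:+→5 … peak 5.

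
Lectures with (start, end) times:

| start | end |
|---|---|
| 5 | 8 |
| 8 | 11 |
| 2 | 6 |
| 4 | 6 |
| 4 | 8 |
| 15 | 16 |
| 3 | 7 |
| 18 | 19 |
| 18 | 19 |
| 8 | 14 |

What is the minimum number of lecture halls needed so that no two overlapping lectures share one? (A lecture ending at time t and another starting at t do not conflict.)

5

starts: [2, 3, 4, 4, 5, 8, 8, 15, 18, 18]
ends:   [6, 6, 7, 8, 8, 11, 14, 16, 19, 19]
s2→1 s3→2 s4→3 s4→4 s5→5  — peak 5.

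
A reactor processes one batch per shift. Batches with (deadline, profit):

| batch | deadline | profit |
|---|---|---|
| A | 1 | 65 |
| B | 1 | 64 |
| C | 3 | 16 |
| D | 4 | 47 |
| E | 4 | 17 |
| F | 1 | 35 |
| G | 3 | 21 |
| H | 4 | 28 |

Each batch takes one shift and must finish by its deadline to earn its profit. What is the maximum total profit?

161

Take jobs in profit order; each goes to the latest open slot no later than its deadline.
Profit order: A=65 B=64 D=47 F=35 H=28 G=21 E=17 C=16
Assign: A→slot 1, B skipped, D→slot 4, F skipped, H→slot 3, G→slot 2, E skipped, C skipped.
Slots: [1:A] [2:G] [3:H] [4:D]
Profit = 65 + 21 + 28 + 47 = 161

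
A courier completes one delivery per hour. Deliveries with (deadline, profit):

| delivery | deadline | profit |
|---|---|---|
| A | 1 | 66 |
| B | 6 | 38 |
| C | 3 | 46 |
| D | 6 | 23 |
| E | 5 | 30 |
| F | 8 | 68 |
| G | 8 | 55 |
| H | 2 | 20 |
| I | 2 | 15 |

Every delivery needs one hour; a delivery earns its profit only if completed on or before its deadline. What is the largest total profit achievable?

346

Profit order: F=68 A=66 G=55 C=46 B=38 E=30 D=23 H=20 I=15
Assign: F→slot 8, A→slot 1, G→slot 7, C→slot 3, B→slot 6, E→slot 5, D→slot 4, H→slot 2, I skipped.
Slots: [1:A] [2:H] [3:C] [4:D] [5:E] [6:B] [7:G] [8:F]
Profit = 66 + 20 + 46 + 23 + 30 + 38 + 55 + 68 = 346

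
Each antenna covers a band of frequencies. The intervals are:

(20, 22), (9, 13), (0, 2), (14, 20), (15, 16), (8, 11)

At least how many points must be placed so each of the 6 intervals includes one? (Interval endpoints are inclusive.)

4

Process intervals by earliest right end; each time one isn't hit yet, stab at its right endpoint.
By right end: [0,2]  [8,11]  [9,13]  [15,16]  [14,20]  [20,22]
[0,2] uncovered → point at 2; [8,11] uncovered → point at 11; [15,16] uncovered → point at 16; [20,22] uncovered → point at 22.
Points: 2, 11, 16, 22 (4 total).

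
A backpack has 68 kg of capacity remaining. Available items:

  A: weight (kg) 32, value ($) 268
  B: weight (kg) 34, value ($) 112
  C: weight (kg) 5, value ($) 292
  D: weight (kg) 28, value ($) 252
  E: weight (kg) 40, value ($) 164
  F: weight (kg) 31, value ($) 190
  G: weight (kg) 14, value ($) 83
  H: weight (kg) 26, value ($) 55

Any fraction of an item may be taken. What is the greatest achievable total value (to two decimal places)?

Ratios (sorted): C 58.40, D 9.00, A 8.38, F 6.13, G 5.93, E 4.10, B 3.29, H 2.12
take C (5 @ 292); take D (28 @ 252); take A (32 @ 268); take 3/31 of F → 18.39. Capacity used 68/68.
Total value = 830.39

830.39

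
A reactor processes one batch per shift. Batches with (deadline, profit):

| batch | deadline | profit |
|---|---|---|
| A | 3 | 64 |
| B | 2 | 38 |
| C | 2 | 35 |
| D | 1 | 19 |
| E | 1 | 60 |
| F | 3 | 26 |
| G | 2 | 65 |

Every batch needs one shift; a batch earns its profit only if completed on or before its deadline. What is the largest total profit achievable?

189

Profit order: G=65 A=64 E=60 B=38 C=35 F=26 D=19
Assign: G→slot 2, A→slot 3, E→slot 1, B skipped, C skipped, F skipped, D skipped.
Slots: [1:E] [2:G] [3:A]
Profit = 60 + 65 + 64 = 189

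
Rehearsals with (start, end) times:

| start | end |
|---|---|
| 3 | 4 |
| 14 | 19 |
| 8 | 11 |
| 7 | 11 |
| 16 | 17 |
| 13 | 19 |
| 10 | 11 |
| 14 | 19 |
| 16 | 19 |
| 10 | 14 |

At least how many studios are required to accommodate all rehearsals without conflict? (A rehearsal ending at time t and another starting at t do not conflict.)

Count concurrent intervals with a sweep; the peak is the room count.
starts: [3, 7, 8, 10, 10, 13, 14, 14, 16, 16]
ends:   [4, 11, 11, 11, 14, 17, 19, 19, 19, 19]
s3→1 e4→0 s7→1 s8→2 s10→3 s10→4 e11→3 e11→2 e11→1 s13→2 e14→1 s14→2 s14→3 s16→4 s16→5  — peak 5.

5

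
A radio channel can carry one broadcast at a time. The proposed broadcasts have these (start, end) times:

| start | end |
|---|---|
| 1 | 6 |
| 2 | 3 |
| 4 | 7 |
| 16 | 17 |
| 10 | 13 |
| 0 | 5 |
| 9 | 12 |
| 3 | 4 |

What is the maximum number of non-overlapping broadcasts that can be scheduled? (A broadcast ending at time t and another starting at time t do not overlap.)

5

By end time: (2,3), (3,4), (0,5), (1,6), (4,7), (9,12), (10,13), (16,17).
Pick (2,3); next start ≥ 3 → (3,4); next start ≥ 4 → (4,7); next start ≥ 7 → (9,12); next start ≥ 12 → (16,17).
Selected 5 broadcasts.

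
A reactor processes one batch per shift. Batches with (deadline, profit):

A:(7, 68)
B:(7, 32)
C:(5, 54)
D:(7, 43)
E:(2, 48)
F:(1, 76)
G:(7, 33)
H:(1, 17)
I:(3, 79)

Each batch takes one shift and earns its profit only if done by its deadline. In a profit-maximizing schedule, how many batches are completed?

By profit: I(d3,79), F(d1,76), A(d7,68), C(d5,54), E(d2,48), D(d7,43), G(d7,33), B(d7,32), H(d1,17)
I→slot 3; F→slot 1; A→slot 7; C→slot 5; E→slot 2; D→slot 6; G→slot 4; B skipped; H skipped.
7 of 9 scheduled.

7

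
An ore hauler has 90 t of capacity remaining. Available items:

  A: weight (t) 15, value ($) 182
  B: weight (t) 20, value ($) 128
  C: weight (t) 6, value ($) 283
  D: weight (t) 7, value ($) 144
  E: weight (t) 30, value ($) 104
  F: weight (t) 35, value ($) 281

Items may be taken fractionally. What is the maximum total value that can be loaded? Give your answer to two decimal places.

Greedy by value/weight ratio, highest first.
Order: C (283/6=47.17) > D (144/7=20.57) > A (182/15=12.13) > F (281/35=8.03) > B (128/20=6.40) > E (104/30=3.47)
Fill: take C (6 @ 283) → take D (7 @ 144) → take A (15 @ 182) → take F (35 @ 281) → take B (20 @ 128) → take 7/30 of E → 24.27; 90/90 used.
Total value = 1042.27

1042.27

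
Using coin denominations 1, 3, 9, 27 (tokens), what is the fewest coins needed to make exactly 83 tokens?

Greedy: take as many of the largest coin as possible, then repeat with the remainder.
83 − 3×27→2 − 2×1→0
Total coins = 3 + 2 = 5

5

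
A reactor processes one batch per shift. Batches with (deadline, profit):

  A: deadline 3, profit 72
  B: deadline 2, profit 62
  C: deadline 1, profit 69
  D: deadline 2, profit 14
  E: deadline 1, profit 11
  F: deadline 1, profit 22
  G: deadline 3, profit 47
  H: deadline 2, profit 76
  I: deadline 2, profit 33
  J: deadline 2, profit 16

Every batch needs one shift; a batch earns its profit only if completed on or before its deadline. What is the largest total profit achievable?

By profit: H(d2,76), A(d3,72), C(d1,69), B(d2,62), G(d3,47), I(d2,33), F(d1,22), J(d2,16), D(d2,14), E(d1,11)
H→slot 2; A→slot 3; C→slot 1; B skipped; G skipped; I skipped; F skipped; J skipped; D skipped; E skipped.
Profit = 69 + 76 + 72 = 217

217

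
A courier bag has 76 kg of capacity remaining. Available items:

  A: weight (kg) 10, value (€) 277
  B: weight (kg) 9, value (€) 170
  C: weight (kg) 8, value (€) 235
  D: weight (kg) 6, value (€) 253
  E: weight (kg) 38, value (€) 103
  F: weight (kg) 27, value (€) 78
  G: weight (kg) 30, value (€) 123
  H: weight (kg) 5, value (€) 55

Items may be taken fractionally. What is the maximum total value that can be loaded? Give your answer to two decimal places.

1136.11

Order: D (253/6=42.17) > C (235/8=29.38) > A (277/10=27.70) > B (170/9=18.89) > H (55/5=11.00) > G (123/30=4.10) > F (78/27=2.89) > E (103/38=2.71)
Fill: take D (6 @ 253) → take C (8 @ 235) → take A (10 @ 277) → take B (9 @ 170) → take H (5 @ 55) → take G (30 @ 123) → take 8/27 of F → 23.11; 76/76 used.
Total value = 1136.11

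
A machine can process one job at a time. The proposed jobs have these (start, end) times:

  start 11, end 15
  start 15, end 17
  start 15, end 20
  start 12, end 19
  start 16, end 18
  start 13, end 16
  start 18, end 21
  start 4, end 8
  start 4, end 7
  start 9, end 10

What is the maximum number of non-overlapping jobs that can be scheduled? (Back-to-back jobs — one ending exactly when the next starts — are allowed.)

5

By end time: (4,7), (4,8), (9,10), (11,15), (13,16), (15,17), (16,18), (12,19), (15,20), (18,21).
Pick (4,7); next start ≥ 7 → (9,10); next start ≥ 10 → (11,15); next start ≥ 15 → (15,17); next start ≥ 17 → (18,21).
Selected 5 jobs.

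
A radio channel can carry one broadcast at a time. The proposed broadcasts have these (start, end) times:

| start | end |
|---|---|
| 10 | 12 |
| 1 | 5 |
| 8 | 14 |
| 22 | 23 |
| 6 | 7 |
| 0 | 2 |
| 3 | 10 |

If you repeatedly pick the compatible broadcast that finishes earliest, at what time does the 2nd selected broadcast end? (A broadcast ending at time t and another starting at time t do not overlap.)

Sort by end time and greedily take each interval whose start is ≥ the last chosen end.
By end time: (0,2), (1,5), (6,7), (3,10), (10,12), (8,14), (22,23).
Pick (0,2); next start ≥ 2 → (6,7); next start ≥ 7 → (10,12); next start ≥ 12 → (22,23).
Selected: (0,2) (6,7) (10,12) (22,23)

7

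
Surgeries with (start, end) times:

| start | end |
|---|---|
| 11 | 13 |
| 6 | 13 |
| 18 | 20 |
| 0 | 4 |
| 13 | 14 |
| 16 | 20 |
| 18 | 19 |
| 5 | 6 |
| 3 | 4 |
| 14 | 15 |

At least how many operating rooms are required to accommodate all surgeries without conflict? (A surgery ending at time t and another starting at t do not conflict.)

3

The answer is the maximum number of intervals overlapping at any instant.
Events (time:±→running): 0:+→1 3:+→2 4:-→1 4:-→0 5:+→1 6:-→0 6:+→1 11:+→2 13:-→1 13:-→0 13:+→1 14:-→0 14:+→1 15:-→0 16:+→1 18:+→2 18:+→3 … peak 3.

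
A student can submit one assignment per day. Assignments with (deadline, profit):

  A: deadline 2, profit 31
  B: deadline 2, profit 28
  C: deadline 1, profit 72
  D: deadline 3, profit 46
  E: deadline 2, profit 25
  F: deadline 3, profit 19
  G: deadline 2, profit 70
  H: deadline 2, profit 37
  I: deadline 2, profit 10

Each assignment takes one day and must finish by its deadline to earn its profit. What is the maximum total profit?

By profit: C(d1,72), G(d2,70), D(d3,46), H(d2,37), A(d2,31), B(d2,28), E(d2,25), F(d3,19), I(d2,10)
C→slot 1; G→slot 2; D→slot 3; H skipped; A skipped; B skipped; E skipped; F skipped; I skipped.
Profit = 72 + 70 + 46 = 188

188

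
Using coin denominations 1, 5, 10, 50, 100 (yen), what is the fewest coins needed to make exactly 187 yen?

Greedy: take as many of the largest coin as possible, then repeat with the remainder.
187 = 1×100 + 1×50 + 3×10 + 1×5 + 2×1
Total coins = 1 + 1 + 3 + 1 + 2 = 8

8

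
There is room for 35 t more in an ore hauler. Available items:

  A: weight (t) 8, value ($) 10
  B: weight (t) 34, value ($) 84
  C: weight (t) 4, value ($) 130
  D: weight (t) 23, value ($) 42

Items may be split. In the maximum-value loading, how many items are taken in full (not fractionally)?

1

Sort by value per unit weight and fill in that order.
Order: C (130/4=32.50) > B (84/34=2.47) > D (42/23=1.83) > A (10/8=1.25)
Fill: take C (4 @ 130) → take 31/34 of B → 76.59; 35/35 used.
1 item(s) taken whole; one partial (take 31/34 of B).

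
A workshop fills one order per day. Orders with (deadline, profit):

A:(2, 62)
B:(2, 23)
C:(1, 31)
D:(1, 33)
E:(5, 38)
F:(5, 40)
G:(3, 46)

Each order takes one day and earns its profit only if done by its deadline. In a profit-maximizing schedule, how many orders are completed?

5

Sort by profit descending; place each in the latest free slot ≤ its deadline.
By profit: A(d2,62), G(d3,46), F(d5,40), E(d5,38), D(d1,33), C(d1,31), B(d2,23)
A→slot 2; G→slot 3; F→slot 5; E→slot 4; D→slot 1; C skipped; B skipped.
5 of 7 scheduled.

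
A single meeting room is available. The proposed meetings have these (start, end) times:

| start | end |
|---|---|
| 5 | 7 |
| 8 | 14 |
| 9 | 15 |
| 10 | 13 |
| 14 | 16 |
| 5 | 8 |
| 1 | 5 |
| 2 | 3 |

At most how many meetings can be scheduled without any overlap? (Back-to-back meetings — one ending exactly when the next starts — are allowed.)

4

Greedy by earliest finish: after sorting by end time, pick each interval compatible with the last pick.
Sorted by end: (2,3)  (1,5)  (5,7)  (5,8)  (10,13)  (8,14)  (9,15)  (14,16)
take (2,3); take (5,7); skip (5,8); take (10,13); take (14,16).
Selected 4 meetings.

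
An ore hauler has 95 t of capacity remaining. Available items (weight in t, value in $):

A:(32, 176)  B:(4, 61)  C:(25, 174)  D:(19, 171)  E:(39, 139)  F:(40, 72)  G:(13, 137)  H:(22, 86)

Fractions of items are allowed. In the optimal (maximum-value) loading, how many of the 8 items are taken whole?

5

Sort by value per unit weight and fill in that order.
Ratios (sorted): B 15.25, G 10.54, D 9.00, C 6.96, A 5.50, H 3.91, E 3.56, F 1.80
take B (4 @ 61); take G (13 @ 137); take D (19 @ 171); take C (25 @ 174); take A (32 @ 176); take 2/22 of H → 7.82. Capacity used 95/95.
5 item(s) taken whole; one partial (take 2/22 of H).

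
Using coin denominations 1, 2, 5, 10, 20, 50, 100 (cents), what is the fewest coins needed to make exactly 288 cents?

8

288 = 2×100 + 1×50 + 1×20 + 1×10 + 1×5 + 1×2 + 1×1
Total coins = 2 + 1 + 1 + 1 + 1 + 1 + 1 = 8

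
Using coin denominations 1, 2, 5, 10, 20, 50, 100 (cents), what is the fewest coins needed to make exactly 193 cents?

6

Greedy: take as many of the largest coin as possible, then repeat with the remainder.
193 − 1×100→93 − 1×50→43 − 2×20→3 − 1×2→1 − 1×1→0
Total coins = 1 + 1 + 2 + 1 + 1 = 6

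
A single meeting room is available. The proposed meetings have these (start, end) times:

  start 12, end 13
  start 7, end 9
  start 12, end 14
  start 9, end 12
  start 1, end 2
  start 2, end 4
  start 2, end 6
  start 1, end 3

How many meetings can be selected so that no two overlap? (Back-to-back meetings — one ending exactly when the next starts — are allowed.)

By end time: (1,2), (1,3), (2,4), (2,6), (7,9), (9,12), (12,13), (12,14).
Pick (1,2); next start ≥ 2 → (2,4); next start ≥ 4 → (7,9); next start ≥ 9 → (9,12); next start ≥ 12 → (12,13).
Selected 5 meetings.

5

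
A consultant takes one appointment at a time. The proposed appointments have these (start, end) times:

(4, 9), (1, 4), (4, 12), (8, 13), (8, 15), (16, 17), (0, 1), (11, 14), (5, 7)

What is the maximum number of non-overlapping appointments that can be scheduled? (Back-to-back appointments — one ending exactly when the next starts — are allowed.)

Sort by end time and greedily take each interval whose start is ≥ the last chosen end.
By end time: (0,1), (1,4), (5,7), (4,9), (4,12), (8,13), (11,14), (8,15), (16,17).
Pick (0,1); next start ≥ 1 → (1,4); next start ≥ 4 → (5,7); next start ≥ 7 → (8,13); next start ≥ 13 → (16,17).
Selected 5 appointments.

5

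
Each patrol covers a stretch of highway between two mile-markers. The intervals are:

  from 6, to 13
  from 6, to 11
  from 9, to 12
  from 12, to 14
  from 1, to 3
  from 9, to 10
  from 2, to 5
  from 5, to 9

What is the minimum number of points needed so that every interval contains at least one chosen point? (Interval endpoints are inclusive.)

3

Sorted: [1,3] [2,5] [5,9] [9,10] [6,11] [9,12] [6,13] [12,14]
{[1,3],[2,5]} hit by 3; {[5,9],[9,10],[6,11],[9,12],[6,13]} hit by 9; {[12,14]} hit by 14.
Points: 3, 9, 14 (3 total).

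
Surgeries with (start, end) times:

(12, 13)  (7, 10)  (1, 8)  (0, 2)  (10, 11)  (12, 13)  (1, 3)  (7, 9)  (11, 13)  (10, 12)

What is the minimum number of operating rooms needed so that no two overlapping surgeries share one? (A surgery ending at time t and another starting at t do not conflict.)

3

starts: [0, 1, 1, 7, 7, 10, 10, 11, 12, 12]
ends:   [2, 3, 8, 9, 10, 11, 12, 13, 13, 13]
s0→1 s1→2 s1→3  — peak 3.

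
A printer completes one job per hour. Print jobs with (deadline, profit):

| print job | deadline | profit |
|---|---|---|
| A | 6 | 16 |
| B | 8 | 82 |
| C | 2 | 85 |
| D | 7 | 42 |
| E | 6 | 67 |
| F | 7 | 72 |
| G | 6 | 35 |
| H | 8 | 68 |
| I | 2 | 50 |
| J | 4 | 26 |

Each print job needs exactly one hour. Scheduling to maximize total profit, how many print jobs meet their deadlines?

Take jobs in profit order; each goes to the latest open slot no later than its deadline.
By profit: C(d2,85), B(d8,82), F(d7,72), H(d8,68), E(d6,67), I(d2,50), D(d7,42), G(d6,35), J(d4,26), A(d6,16)
C→slot 2; B→slot 8; F→slot 7; H→slot 6; E→slot 5; I→slot 1; D→slot 4; G→slot 3; J skipped; A skipped.
8 of 10 scheduled.

8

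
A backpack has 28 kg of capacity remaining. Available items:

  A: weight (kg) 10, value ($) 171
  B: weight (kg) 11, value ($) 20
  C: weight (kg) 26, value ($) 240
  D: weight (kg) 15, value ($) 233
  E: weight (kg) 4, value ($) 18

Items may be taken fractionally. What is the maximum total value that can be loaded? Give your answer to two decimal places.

Ratios (sorted): A 17.10, D 15.53, C 9.23, E 4.50, B 1.82
take A (10 @ 171); take D (15 @ 233); take 3/26 of C → 27.69. Capacity used 28/28.
Total value = 431.69

431.69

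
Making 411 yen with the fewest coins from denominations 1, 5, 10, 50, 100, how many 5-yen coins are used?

0

411 − 4×100→11 − 1×10→1 − 1×1→0
Count of 5: 0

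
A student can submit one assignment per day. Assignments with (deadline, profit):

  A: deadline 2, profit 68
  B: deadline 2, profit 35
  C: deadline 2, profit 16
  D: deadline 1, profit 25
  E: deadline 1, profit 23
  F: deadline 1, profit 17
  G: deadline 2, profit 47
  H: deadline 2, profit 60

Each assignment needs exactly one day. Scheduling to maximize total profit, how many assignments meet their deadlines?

Take jobs in profit order; each goes to the latest open slot no later than its deadline.
By profit: A(d2,68), H(d2,60), G(d2,47), B(d2,35), D(d1,25), E(d1,23), F(d1,17), C(d2,16)
A→slot 2; H→slot 1; G skipped; B skipped; D skipped; E skipped; F skipped; C skipped.
2 of 8 scheduled.

2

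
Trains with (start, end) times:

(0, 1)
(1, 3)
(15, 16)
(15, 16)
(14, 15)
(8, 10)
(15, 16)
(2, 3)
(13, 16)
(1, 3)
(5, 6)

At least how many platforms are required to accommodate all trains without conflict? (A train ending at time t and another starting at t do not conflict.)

4

The answer is the maximum number of intervals overlapping at any instant.
starts: [0, 1, 1, 2, 5, 8, 13, 14, 15, 15, 15]
ends:   [1, 3, 3, 3, 6, 10, 15, 16, 16, 16, 16]
s0→1 e1→0 s1→1 s1→2 s2→3 e3→2 e3→1 e3→0 s5→1 e6→0 s8→1 e10→0 s13→1 s14→2 e15→1 s15→2 s15→3 s15→4  — peak 4.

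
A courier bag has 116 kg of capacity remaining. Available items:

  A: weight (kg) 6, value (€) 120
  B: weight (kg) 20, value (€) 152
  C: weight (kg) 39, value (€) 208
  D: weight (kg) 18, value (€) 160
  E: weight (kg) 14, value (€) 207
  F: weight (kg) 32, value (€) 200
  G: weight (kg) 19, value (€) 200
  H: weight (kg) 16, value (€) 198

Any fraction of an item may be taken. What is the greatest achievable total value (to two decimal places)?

1180.75

Ratios (sorted): A 20.00, E 14.79, H 12.38, G 10.53, D 8.89, B 7.60, F 6.25, C 5.33
take A (6 @ 120); take E (14 @ 207); take H (16 @ 198); take G (19 @ 200); take D (18 @ 160); take B (20 @ 152); take 23/32 of F → 143.75. Capacity used 116/116.
Total value = 1180.75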